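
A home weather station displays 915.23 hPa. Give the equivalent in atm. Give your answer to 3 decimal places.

0.903 atm

1 hPa = 0.000986923 atm, so 915.23 × 0.000986923 = 0.903 atm.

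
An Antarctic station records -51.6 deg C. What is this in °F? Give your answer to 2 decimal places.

-60.88 °F

°F = °C × 9/5 + 32 = -51.6 × 1.8 + 32 = -60.88 °F.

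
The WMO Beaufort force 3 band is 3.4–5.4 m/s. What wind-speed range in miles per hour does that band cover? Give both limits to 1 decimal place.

7.6 to 12.1 mph

3.4–5.4 m/s × 2.237 = 7.6–12.1 mph.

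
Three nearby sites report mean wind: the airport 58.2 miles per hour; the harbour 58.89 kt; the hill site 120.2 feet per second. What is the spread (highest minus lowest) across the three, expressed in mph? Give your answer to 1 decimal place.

23.8 mph

the harbour: 58.89 kt = 67.769 mph.
the hill site: 120.2 ft/s = 81.955 mph.
Spread: 81.955 − 58.200 = 23.8 mph.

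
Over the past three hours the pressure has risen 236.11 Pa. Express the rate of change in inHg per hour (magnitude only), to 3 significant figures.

0.0232 inHg per hour

236.11 Pa / 3 h × 0.0002953 inHg/Pa = 0.0232 inHg/h.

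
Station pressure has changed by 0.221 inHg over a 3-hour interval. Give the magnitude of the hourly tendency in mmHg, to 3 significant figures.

1.87 mmHg per hour

0.221 inHg / 3 h × 25.4 mmHg/inHg = 1.87 mmHg/h.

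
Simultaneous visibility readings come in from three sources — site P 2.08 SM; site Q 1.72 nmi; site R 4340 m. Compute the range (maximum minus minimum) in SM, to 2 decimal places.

site Q: 1.72 nmi = 1.9793 SM.
site R: 4340 m = 2.6968 SM.
Spread: 2.6968 − 1.9793 = 0.72 SM.

0.72 SM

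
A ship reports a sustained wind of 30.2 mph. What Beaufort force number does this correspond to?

Beaufort force 6

30.2 mph = 13.5 m/s, which is Beaufort 6 (strong breeze, 10.8–13.8 m/s).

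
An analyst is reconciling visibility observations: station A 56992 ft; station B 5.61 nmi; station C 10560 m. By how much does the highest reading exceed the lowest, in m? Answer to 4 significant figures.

6981 m

station A: 56992 ft = 17371.16 m.
station B: 5.61 nmi = 10389.72 m.
Spread: 17371.16 − 10389.72 = 6981 m.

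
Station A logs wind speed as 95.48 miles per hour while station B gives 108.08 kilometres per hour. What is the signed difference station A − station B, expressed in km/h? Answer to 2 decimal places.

45.58 km/h

station A: 95.48 mph = 153.6602 km/h.
Difference: 153.6602 − 108.0800 = 45.58 km/h.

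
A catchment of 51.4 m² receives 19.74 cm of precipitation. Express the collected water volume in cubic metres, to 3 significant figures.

Depth: 19.74 cm × 10 = 197.4 mm.
1 mm over 1 m² is 1 L, so volume = 197.4 × 51.4 = 10146.36 L = 10.1 m³.

10.1 cubic metres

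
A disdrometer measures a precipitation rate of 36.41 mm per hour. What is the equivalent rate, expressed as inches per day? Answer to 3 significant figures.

36.41 mm/hour × 0.0393701 in/mm × 24 hour/day = 34.4 in/day.

34.4 in/day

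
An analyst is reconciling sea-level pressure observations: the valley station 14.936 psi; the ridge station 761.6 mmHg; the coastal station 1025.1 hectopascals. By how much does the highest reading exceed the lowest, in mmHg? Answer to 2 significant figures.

the valley station: 14.936 psi = 772.41 mmHg.
the coastal station: 1025.1 hPa = 768.89 mmHg.
Spread: 772.41 − 761.60 = 11 mmHg.

11 mmHg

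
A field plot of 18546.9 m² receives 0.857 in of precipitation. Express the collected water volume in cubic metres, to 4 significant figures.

403.7 cubic metres

Depth: 0.857 in × 25.4 = 21.7678 mm.
1 mm over 1 m² is 1 L, so volume = 21.7678 × 18546.9 = 403725.21 L = 403.7 m³.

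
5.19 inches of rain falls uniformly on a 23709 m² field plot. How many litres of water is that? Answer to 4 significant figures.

3125000 litres

Depth: 5.19 in × 25.4 = 131.826 mm.
1 mm over 1 m² is 1 L, so volume = 131.826 × 23709 = 3125462.6 L ≈ 3125000 L.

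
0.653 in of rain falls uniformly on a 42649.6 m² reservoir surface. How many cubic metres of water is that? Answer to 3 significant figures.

Depth: 0.653 in × 25.4 = 16.5862 mm.
1 mm over 1 m² is 1 L, so volume = 16.5862 × 42649.6 = 707394.8 L = 707 m³.

707 cubic metres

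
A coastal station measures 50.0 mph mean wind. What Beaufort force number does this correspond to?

Beaufort force 9

50.0 mph = 22.4 m/s, which is Beaufort 9 (strong gale, 20.8–24.4 m/s).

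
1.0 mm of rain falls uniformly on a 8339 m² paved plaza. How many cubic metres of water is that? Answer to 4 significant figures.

1 mm over 1 m² is 1 L, so volume = 1 × 8339 = 8339 L = 8.339 m³.

8.339 cubic metres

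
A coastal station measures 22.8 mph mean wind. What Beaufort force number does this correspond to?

22.8 mph = 10.2 m/s, which is Beaufort 5 (fresh breeze, 8.0–10.7 m/s).

Beaufort force 5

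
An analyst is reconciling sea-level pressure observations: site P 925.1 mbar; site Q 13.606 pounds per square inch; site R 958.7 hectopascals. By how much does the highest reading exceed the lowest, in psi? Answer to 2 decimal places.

site P: 925.1 mb = 13.4174 psi.
site R: 958.7 hPa = 13.9048 psi.
Spread: 13.9048 − 13.4174 = 0.49 psi.

0.49 psi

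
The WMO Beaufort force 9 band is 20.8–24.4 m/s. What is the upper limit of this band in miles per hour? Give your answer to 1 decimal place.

20.8–24.4 m/s × 2.237 = 46.5–54.6 mph.

54.6 mph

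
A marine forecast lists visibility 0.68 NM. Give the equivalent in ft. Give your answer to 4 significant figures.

4132 ft

1 nmi = 6076.12 ft, so 0.68 × 6076.12 = 4132 ft.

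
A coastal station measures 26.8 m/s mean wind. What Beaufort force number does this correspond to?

Beaufort force 10

26.8 m/s lies in the Beaufort 10 band (storm, 24.5–28.4 m/s).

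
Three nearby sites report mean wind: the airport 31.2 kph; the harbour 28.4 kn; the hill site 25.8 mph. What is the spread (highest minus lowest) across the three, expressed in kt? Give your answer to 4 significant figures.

11.55 kt

the airport: 31.2 km/h = 16.8467 kt.
the hill site: 25.8 mph = 22.4196 kt.
Spread: 28.4000 − 16.8467 = 11.55 kt.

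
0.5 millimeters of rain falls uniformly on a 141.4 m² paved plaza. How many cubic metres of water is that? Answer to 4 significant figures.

0.07070 cubic metres

1 mm over 1 m² is 1 L, so volume = 0.5 × 141.4 = 70.7 L = 0.07070 m³.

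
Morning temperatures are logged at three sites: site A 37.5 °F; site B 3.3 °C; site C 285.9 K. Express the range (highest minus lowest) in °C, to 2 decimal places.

site A: 37.5 °F = 3.056 °C.
site C: 285.9 K = 12.750 °C.
Spread: 12.750 − 3.056 = 9.694 °C.

9.69 °C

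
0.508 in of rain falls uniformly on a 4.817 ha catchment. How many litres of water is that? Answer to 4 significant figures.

621500 litres

Depth: 0.508 in × 25.4 = 12.9032 mm.
Area: 4.817 ha = 48170 m².
1 mm over 1 m² is 1 L, so volume = 12.9032 × 48170 = 621547.14 L ≈ 621500 L.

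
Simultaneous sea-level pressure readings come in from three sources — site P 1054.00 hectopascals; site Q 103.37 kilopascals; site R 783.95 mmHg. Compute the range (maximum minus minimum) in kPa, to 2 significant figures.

site P: 1054.00 hPa = 105.400 kPa.
site R: 783.95 mmHg = 104.518 kPa.
Spread: 105.400 − 103.370 = 2.0 kPa.

2.0 kPa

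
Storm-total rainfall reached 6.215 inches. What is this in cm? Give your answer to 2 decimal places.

1 in = 2.54 cm, so 6.215 × 2.54 = 15.79 cm.

15.79 cm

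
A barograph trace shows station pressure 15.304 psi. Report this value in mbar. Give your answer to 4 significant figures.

1 psi = 68.9476 mb, so 15.304 × 68.9476 = 1055 mb.

1055 mb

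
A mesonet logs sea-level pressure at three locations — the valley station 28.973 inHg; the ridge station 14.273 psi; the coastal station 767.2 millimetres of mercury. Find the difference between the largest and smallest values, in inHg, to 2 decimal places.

1.23 inHg

the ridge station: 14.273 psi = 29.0601 inHg.
the coastal station: 767.2 mmHg = 30.2047 inHg.
Spread: 30.2047 − 28.9730 = 1.23 inHg.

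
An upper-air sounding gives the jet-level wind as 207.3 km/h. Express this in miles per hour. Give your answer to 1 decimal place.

1 km/h = 0.621371 mph, so 207.3 × 0.621371 = 128.8 mph.

128.8 mph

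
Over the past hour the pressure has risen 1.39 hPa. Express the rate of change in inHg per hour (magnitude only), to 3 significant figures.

1.39 hPa / 1 h × 0.02953 inHg/hPa = 0.0410 inHg/h.

0.0410 inHg per hour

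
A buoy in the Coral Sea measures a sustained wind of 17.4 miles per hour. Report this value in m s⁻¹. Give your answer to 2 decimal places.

7.78 m/s

1 mph = 0.44704 m/s, so 17.4 × 0.44704 = 7.78 m/s.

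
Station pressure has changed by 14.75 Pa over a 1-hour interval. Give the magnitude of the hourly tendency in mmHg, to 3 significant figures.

0.111 mmHg per hour

14.75 Pa / 1 h × 0.00750062 mmHg/Pa = 0.111 mmHg/h.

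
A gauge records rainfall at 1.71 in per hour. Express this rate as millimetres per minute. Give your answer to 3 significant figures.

0.724 mm/minute

1.71 in/hour × 25.4 mm/in × 0.0166667 hour/minute = 0.724 mm/minute.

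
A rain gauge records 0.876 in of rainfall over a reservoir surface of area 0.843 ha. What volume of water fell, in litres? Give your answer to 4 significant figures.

187600 litres

Depth: 0.876 in × 25.4 = 22.2504 mm.
Area: 0.843 ha = 8430 m².
1 mm over 1 m² is 1 L, so volume = 22.2504 × 8430 = 187570.87 L ≈ 187600 L.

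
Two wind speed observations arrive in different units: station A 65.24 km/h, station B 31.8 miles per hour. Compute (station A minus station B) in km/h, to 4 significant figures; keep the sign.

station B: 31.8 mph = 51.1771 km/h.
Difference: 65.2400 − 51.1771 = 14.06 km/h.

14.06 km/h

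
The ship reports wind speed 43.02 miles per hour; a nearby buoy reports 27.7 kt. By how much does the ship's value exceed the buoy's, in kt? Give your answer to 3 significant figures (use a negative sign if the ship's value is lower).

the ship: 43.02 mph = 37.3834 kt.
Difference: 37.3834 − 27.7000 = 9.68 kt.

9.68 kt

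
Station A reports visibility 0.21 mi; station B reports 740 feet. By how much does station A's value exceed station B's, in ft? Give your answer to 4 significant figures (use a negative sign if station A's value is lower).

368.8 ft

station A: 0.21 SM = 1108.800 ft.
Difference: 1108.800 − 740.000 = 368.8 ft.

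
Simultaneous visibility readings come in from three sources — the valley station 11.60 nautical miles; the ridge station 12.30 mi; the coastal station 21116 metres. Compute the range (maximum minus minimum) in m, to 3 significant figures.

1690 m

the valley station: 11.60 nmi = 21483.20 m.
the ridge station: 12.30 SM = 19794.93 m.
Spread: 21483.20 − 19794.93 = 1690 m.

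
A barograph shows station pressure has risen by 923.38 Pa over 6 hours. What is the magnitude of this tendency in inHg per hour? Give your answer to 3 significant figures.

923.38 Pa / 6 h × 0.0002953 inHg/Pa = 0.0454 inHg/h.

0.0454 inHg per hour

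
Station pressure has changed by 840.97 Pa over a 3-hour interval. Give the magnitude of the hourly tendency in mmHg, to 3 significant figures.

2.10 mmHg per hour

840.97 Pa / 3 h × 0.00750062 mmHg/Pa = 2.10 mmHg/h.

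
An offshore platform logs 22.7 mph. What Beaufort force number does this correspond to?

Beaufort force 5

22.7 mph = 10.1 m/s, which is Beaufort 5 (fresh breeze, 8.0–10.7 m/s).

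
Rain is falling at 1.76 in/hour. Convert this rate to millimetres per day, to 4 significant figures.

1.76 in/hour × 25.4 mm/in × 24 hour/day = 1073 mm/day.

1073 mm/day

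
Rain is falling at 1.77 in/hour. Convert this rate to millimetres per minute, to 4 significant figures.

1.77 in/hour × 25.4 mm/in × 0.0166667 hour/minute = 0.7493 mm/minute.

0.7493 mm/minute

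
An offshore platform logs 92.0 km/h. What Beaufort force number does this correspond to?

Beaufort force 10

92.0 km/h = 25.6 m/s, which is Beaufort 10 (storm, 24.5–28.4 m/s).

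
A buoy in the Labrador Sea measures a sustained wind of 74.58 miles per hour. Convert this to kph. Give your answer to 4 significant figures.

120.0 km/h

1 mph = 1.60934 km/h, so 74.58 × 1.60934 = 120.0 km/h.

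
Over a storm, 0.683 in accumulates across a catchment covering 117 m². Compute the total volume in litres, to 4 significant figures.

Depth: 0.683 in × 25.4 = 17.3482 mm.
1 mm over 1 m² is 1 L, so volume = 17.3482 × 117 = 2029.7394 L ≈ 2030 L.

2030 litres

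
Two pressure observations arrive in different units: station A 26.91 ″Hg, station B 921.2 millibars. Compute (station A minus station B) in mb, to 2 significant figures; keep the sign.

station A: 26.91 inHg = 911.277 mb.
Difference: 911.277 − 921.200 = -9.9 mb.

-9.9 mb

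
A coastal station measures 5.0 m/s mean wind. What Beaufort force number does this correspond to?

5.0 m/s lies in the Beaufort 3 band (gentle breeze, 3.4–5.4 m/s).

Beaufort force 3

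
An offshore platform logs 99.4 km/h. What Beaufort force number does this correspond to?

99.4 km/h = 27.6 m/s, which is Beaufort 10 (storm, 24.5–28.4 m/s).

Beaufort force 10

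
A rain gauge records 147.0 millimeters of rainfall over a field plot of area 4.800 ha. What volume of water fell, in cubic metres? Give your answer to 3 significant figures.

7060 cubic metres

Area: 4.800 ha = 48000 m².
1 mm over 1 m² is 1 L, so volume = 147 × 48000 = 7056000 L = 7060 m³.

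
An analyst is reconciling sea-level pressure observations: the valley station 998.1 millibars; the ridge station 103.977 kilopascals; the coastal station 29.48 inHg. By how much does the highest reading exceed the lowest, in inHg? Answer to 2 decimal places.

the valley station: 998.1 mb = 29.4739 inHg.
the ridge station: 103.977 kPa = 30.7044 inHg.
Spread: 30.7044 − 29.4739 = 1.23 inHg.

1.23 inHg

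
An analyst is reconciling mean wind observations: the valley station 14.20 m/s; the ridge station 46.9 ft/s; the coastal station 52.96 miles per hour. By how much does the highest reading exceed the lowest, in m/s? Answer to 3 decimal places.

9.475 m/s

the ridge station: 46.9 ft/s = 14.29512 m/s.
the coastal station: 52.96 mph = 23.67524 m/s.
Spread: 23.67524 − 14.20000 = 9.475 m/s.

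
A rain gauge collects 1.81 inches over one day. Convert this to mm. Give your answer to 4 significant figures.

45.97 mm

1 in = 25.4 mm, so 1.81 × 25.4 = 45.97 mm.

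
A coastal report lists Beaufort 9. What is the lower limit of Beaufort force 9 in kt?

41 kt

Beaufort 9 (strong gale) spans 41–47 knots.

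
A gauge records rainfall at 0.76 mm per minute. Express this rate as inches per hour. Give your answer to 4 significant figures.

1.795 in/hour

0.76 mm/minute × 0.0393701 in/mm × 60 minute/hour = 1.795 in/hour.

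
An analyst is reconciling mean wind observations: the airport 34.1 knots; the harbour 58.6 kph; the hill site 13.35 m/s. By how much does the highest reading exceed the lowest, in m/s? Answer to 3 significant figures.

4.19 m/s

the airport: 34.1 kt = 17.5426 m/s.
the harbour: 58.6 km/h = 16.2778 m/s.
Spread: 17.5426 − 13.3500 = 4.19 m/s.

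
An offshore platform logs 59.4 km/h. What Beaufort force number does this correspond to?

Beaufort force 7

59.4 km/h = 16.5 m/s, which is Beaufort 7 (near gale, 13.9–17.1 m/s).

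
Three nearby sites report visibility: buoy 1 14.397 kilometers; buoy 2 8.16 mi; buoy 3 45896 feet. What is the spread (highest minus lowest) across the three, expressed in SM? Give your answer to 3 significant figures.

buoy 1: 14.397 km = 8.94588 SM.
buoy 3: 45896 ft = 8.69242 SM.
Spread: 8.94588 − 8.16000 = 0.786 SM.

0.786 SM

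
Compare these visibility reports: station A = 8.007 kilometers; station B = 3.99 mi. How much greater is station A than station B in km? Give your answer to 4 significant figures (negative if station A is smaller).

1.586 km

station B: 3.99 SM = 6.42128 km.
Difference: 8.00700 − 6.42128 = 1.586 km.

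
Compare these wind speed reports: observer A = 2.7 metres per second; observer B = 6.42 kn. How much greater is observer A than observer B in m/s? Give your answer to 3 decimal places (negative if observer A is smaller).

observer B: 6.42 kt = 3.30273 m/s.
Difference: 2.70000 − 3.30273 = -0.603 m/s.

-0.603 m/s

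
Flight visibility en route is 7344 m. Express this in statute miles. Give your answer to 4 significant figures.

1 m = 0.000621371 SM, so 7344 × 0.000621371 = 4.563 SM.

4.563 SM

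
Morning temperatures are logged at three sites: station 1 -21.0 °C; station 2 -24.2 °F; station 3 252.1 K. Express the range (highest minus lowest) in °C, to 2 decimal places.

station 2: -24.2 °F = -31.222 °C.
station 3: 252.1 K = -21.050 °C.
Spread: (-21.000) − (-31.222) = 10.222 °C.

10.22 °C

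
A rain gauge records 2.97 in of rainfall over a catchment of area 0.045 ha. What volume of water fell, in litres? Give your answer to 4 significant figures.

33950 litres

Depth: 2.97 in × 25.4 = 75.438 mm.
Area: 0.045 ha = 450 m².
1 mm over 1 m² is 1 L, so volume = 75.438 × 450 = 33947.1 L ≈ 33950 L.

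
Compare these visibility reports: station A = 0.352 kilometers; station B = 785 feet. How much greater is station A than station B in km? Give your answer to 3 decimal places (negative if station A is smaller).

station B: 785 ft = 0.23927 km.
Difference: 0.35200 − 0.23927 = 0.113 km.

0.113 km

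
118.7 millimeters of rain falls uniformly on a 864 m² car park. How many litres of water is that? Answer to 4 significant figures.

1 mm over 1 m² is 1 L, so volume = 118.7 × 864 = 102556.8 L ≈ 102600 L.

102600 litres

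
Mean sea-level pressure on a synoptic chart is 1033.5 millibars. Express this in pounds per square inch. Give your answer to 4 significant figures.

1 mb = 0.0145038 psi, so 1033.5 × 0.0145038 = 14.99 psi.

14.99 psi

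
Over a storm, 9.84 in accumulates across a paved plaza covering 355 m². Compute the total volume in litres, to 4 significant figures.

Depth: 9.84 in × 25.4 = 249.936 mm.
1 mm over 1 m² is 1 L, so volume = 249.936 × 355 = 88727.28 L ≈ 88730 L.

88730 litres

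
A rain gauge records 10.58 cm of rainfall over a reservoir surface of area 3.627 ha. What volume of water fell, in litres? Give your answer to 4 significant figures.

Depth: 10.58 cm × 10 = 105.8 mm.
Area: 3.627 ha = 36270 m².
1 mm over 1 m² is 1 L, so volume = 105.8 × 36270 = 3837366 L ≈ 3837000 L.

3837000 litres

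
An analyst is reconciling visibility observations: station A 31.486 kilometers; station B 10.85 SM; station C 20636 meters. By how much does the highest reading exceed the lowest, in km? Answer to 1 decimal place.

station B: 10.85 SM = 17.461 km.
station C: 20636 m = 20.636 km.
Spread: 31.486 − 17.461 = 14.0 km.

14.0 km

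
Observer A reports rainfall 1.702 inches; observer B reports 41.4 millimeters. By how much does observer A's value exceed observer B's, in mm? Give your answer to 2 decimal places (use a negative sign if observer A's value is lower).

observer A: 1.702 in = 43.2308 mm.
Difference: 43.2308 − 41.4000 = 1.83 mm.

1.83 mm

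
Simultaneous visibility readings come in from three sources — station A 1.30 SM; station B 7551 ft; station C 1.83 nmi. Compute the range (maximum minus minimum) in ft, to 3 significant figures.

4260 ft

station A: 1.30 SM = 6864.00 ft.
station C: 1.83 nmi = 11119.29 ft.
Spread: 11119.29 − 6864.00 = 4260 ft.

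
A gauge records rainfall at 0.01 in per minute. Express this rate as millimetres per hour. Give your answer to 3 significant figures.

0.01 in/minute × 25.4 mm/in × 60 minute/hour = 15.2 mm/hour.

15.2 mm/hour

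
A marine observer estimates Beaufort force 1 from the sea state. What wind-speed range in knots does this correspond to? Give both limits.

Beaufort 1 (light air) spans 1–3 knots.

1 to 3 kt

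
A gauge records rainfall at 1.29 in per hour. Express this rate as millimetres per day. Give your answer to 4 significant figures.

786.4 mm/day

1.29 in/hour × 25.4 mm/in × 24 hour/day = 786.4 mm/day.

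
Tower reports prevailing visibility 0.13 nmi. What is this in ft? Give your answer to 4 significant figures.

1 nmi = 6076.12 ft, so 0.13 × 6076.12 = 789.9 ft.

789.9 ft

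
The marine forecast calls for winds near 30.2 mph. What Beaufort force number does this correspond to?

Beaufort force 6

30.2 mph = 13.5 m/s, which is Beaufort 6 (strong breeze, 10.8–13.8 m/s).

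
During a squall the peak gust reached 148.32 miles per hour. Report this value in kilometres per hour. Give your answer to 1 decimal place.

238.7 km/h

1 mph = 1.60934 km/h, so 148.32 × 1.60934 = 238.7 km/h.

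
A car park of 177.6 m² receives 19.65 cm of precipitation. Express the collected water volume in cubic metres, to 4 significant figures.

34.90 cubic metres

Depth: 19.65 cm × 10 = 196.5 mm.
1 mm over 1 m² is 1 L, so volume = 196.5 × 177.6 = 34898.4 L = 34.90 m³.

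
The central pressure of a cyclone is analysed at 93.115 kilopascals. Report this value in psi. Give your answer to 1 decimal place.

13.5 psi

1 kPa = 0.145038 psi, so 93.115 × 0.145038 = 13.5 psi.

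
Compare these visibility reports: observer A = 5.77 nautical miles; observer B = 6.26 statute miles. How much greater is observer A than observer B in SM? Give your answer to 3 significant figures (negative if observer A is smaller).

observer A: 5.77 nmi = 6.64000 SM.
Difference: 6.64000 − 6.26000 = 0.380 SM.

0.380 SM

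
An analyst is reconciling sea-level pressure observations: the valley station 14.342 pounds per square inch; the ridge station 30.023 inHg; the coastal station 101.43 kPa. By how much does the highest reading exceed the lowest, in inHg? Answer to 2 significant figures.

0.82 inHg

the valley station: 14.342 psi = 29.2006 inHg.
the coastal station: 101.43 kPa = 29.9523 inHg.
Spread: 30.0230 − 29.2006 = 0.82 inHg.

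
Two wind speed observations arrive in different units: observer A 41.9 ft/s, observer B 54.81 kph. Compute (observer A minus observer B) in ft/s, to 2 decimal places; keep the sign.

-8.05 ft/s

observer B: 54.81 km/h = 49.9508 ft/s.
Difference: 41.9000 − 49.9508 = -8.05 ft/s.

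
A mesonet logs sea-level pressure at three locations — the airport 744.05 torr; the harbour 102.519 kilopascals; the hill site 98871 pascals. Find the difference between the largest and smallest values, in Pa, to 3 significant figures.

3650 Pa

the airport: 744.05 mmHg = 99198.52 Pa.
the harbour: 102.519 kPa = 102519.00 Pa.
Spread: 102519.00 − 98871.00 = 3650 Pa.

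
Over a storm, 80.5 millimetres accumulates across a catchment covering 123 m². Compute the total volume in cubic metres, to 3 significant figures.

9.90 cubic metres

1 mm over 1 m² is 1 L, so volume = 80.5 × 123 = 9901.5 L = 9.90 m³.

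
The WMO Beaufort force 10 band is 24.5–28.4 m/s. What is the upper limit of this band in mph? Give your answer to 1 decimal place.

63.5 mph

24.5–28.4 m/s × 2.237 = 54.8–63.5 mph.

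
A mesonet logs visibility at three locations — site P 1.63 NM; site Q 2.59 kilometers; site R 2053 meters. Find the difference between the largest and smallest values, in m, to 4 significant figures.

site P: 1.63 nmi = 3018.760 m.
site Q: 2.59 km = 2590.000 m.
Spread: 3018.760 − 2053.000 = 965.8 m.

965.8 m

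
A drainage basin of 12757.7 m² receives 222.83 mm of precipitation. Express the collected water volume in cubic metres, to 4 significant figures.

1 mm over 1 m² is 1 L, so volume = 222.83 × 12757.7 = 2842798.3 L = 2843 m³.

2843 cubic metres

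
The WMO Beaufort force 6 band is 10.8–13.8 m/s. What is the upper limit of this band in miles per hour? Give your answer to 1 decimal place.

30.9 mph

10.8–13.8 m/s × 2.237 = 24.2–30.9 mph.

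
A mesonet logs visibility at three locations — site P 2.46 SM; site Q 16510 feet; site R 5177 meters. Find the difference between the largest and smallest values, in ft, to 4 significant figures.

site P: 2.46 SM = 12988.80 ft.
site R: 5177 m = 16984.91 ft.
Spread: 16984.91 − 12988.80 = 3996 ft.

3996 ft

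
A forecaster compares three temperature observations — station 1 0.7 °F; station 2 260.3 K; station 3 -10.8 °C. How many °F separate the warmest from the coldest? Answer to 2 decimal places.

11.86 °F

station 1: 0.7 °F = -17.389 °C.
station 2: 260.3 K = -12.850 °C.
Spread: (-10.800) − (-17.389) = 6.589 °C = 11.86 °F.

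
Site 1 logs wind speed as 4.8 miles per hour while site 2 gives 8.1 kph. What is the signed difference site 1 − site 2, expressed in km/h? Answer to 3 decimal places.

-0.375 km/h

site 1: 4.8 mph = 7.72485 km/h.
Difference: 7.72485 − 8.10000 = -0.375 km/h.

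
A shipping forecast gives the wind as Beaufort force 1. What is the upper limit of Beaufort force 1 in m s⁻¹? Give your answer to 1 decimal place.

1.5 m/s

Beaufort 1 (light air) spans 0.3–1.5 m/s.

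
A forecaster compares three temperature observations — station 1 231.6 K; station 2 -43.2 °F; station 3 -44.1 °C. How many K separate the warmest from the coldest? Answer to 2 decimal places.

station 1: 231.6 K = -41.550 °C.
station 2: -43.2 °F = -41.778 °C.
Spread: (-41.550) − (-44.100) = 2.550 °C.

2.55 K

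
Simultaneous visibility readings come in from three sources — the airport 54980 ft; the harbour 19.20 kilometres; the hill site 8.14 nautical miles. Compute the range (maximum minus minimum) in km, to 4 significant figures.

the airport: 54980 ft = 16.75790 km.
the hill site: 8.14 nmi = 15.07528 km.
Spread: 19.20000 − 15.07528 = 4.125 km.

4.125 km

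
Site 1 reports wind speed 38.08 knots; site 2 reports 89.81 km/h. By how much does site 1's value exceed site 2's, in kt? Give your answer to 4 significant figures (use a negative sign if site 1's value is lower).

site 2: 89.81 km/h = 48.4935 kt.
Difference: 38.0800 − 48.4935 = -10.41 kt.

-10.41 kt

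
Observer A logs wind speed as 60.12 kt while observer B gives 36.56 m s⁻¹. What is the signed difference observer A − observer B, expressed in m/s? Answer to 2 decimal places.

observer A: 60.12 kt = 30.9284 m/s.
Difference: 30.9284 − 36.5600 = -5.63 m/s.

-5.63 m/s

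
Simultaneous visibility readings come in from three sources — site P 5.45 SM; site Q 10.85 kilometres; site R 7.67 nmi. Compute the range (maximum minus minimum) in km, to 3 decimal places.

5.434 km

site P: 5.45 SM = 8.77092 km.
site R: 7.67 nmi = 14.20484 km.
Spread: 14.20484 − 8.77092 = 5.434 km.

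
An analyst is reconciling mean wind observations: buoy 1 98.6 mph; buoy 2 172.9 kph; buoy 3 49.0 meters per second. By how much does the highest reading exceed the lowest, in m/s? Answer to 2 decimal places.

buoy 1: 98.6 mph = 44.0781 m/s.
buoy 2: 172.9 km/h = 48.0278 m/s.
Spread: 49.0000 − 44.0781 = 4.92 m/s.

4.92 m/s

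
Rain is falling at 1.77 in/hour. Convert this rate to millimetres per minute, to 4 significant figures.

0.7493 mm/minute

1.77 in/hour × 25.4 mm/in × 0.0166667 hour/minute = 0.7493 mm/minute.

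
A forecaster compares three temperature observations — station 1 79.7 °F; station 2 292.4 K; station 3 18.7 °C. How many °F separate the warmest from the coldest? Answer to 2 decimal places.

14.04 °F

station 1: 79.7 °F = 26.500 °C.
station 2: 292.4 K = 19.250 °C.
Spread: 26.500 − 18.700 = 7.800 °C = 14.04 °F.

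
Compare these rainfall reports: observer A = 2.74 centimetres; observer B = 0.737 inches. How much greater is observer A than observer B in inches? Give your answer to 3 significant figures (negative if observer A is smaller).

0.342 in

observer A: 2.74 cm = 1.07874 in.
Difference: 1.07874 − 0.73700 = 0.342 in.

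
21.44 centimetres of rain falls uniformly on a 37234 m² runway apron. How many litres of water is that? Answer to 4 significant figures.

Depth: 21.44 cm × 10 = 214.4 mm.
1 mm over 1 m² is 1 L, so volume = 214.4 × 37234 = 7982969.6 L ≈ 7983000 L.

7983000 litres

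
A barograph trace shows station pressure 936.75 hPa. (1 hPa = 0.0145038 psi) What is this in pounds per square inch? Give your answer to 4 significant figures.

1 hPa = 0.0145038 psi, so 936.75 × 0.0145038 = 13.59 psi.

13.59 psi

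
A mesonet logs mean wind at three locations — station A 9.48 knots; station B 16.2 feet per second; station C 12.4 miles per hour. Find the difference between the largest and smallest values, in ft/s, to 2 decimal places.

station A: 9.48 kt = 16.0004 ft/s.
station C: 12.4 mph = 18.1867 ft/s.
Spread: 18.1867 − 16.0004 = 2.19 ft/s.

2.19 ft/s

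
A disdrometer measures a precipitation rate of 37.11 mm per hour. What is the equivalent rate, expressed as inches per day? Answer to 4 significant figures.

35.06 in/day

37.11 mm/hour × 0.0393701 in/mm × 24 hour/day = 35.06 in/day.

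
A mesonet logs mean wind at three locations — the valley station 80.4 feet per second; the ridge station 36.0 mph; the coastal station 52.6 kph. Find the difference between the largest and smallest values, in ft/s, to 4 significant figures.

the ridge station: 36.0 mph = 52.8000 ft/s.
the coastal station: 52.6 km/h = 47.9367 ft/s.
Spread: 80.4000 − 47.9367 = 32.46 ft/s.

32.46 ft/s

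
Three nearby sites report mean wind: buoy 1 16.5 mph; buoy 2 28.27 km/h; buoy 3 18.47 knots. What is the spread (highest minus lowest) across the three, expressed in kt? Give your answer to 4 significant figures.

buoy 1: 16.5 mph = 14.33811 kt.
buoy 2: 28.27 km/h = 15.26458 kt.
Spread: 18.47000 − 14.33811 = 4.132 kt.

4.132 kt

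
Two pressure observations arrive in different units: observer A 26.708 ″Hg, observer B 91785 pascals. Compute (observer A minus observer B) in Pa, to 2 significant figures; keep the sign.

-1300 Pa

observer A: 26.708 inHg = 90443.68 Pa.
Difference: 90443.68 − 91785.00 = -1300 Pa.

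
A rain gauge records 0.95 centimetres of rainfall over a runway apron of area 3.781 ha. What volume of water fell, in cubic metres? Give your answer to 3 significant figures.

Depth: 0.95 cm × 10 = 9.5 mm.
Area: 3.781 ha = 37810 m².
1 mm over 1 m² is 1 L, so volume = 9.5 × 37810 = 359195 L = 359 m³.

359 cubic metres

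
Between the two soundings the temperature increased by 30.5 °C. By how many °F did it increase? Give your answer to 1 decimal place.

54.9 °F

A change of 1 °C equals a change of 1.8 °F: Δ°F = 30.5 × 1.8 = 54.9 °F.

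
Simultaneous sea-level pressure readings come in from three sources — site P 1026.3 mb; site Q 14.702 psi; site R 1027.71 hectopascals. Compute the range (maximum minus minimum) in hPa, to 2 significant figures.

site P: 1026.3 mb = 1026.30 hPa.
site Q: 14.702 psi = 1013.67 hPa.
Spread: 1027.71 − 1013.67 = 14 hPa.

14 hPa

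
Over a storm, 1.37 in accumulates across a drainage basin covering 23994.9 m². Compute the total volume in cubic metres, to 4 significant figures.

835.0 cubic metres

Depth: 1.37 in × 25.4 = 34.798 mm.
1 mm over 1 m² is 1 L, so volume = 34.798 × 23994.9 = 834974.53 L = 835.0 m³.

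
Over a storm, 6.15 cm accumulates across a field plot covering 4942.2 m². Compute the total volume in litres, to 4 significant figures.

Depth: 6.15 cm × 10 = 61.5 mm.
1 mm over 1 m² is 1 L, so volume = 61.5 × 4942.2 = 303945.3 L ≈ 303900 L.

303900 litres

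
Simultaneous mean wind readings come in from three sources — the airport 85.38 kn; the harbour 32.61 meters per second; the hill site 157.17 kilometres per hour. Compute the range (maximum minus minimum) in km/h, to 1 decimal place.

the airport: 85.38 kt = 158.124 km/h.
the harbour: 32.61 m/s = 117.396 km/h.
Spread: 158.124 − 117.396 = 40.7 km/h.

40.7 km/h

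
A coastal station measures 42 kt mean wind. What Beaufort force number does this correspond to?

Beaufort force 9

42 kt lies in the Beaufort 9 band (strong gale, 41–47 kt).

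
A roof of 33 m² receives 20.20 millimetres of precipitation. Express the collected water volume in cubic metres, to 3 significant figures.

0.667 cubic metres

1 mm over 1 m² is 1 L, so volume = 20.2 × 33 = 666.6 L = 0.667 m³.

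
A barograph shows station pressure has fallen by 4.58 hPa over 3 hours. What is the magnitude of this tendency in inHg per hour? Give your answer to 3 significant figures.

0.0451 inHg per hour

4.58 hPa / 3 h × 0.02953 inHg/hPa = 0.0451 inHg/h.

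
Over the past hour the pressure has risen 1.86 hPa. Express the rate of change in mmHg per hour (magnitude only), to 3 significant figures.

1.86 hPa / 1 h × 0.750062 mmHg/hPa = 1.40 mmHg/h.

1.40 mmHg per hour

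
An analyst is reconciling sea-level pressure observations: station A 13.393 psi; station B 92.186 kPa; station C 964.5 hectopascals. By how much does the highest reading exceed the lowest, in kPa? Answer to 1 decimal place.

station A: 13.393 psi = 92.341 kPa.
station C: 964.5 hPa = 96.450 kPa.
Spread: 96.450 − 92.186 = 4.3 kPa.

4.3 kPa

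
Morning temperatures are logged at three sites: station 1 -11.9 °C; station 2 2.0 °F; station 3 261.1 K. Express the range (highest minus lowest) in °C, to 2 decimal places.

4.77 °C

station 2: 2.0 °F = -16.667 °C.
station 3: 261.1 K = -12.050 °C.
Spread: (-11.900) − (-16.667) = 4.767 °C.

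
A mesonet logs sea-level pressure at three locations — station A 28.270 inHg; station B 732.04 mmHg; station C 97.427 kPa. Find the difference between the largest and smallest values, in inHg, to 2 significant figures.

station B: 732.04 mmHg = 28.8205 inHg.
station C: 97.427 kPa = 28.7702 inHg.
Spread: 28.8205 − 28.2700 = 0.55 inHg.

0.55 inHg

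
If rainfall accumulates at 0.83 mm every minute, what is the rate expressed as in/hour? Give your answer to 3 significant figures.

0.83 mm/minute × 0.0393701 in/mm × 60 minute/hour = 1.96 in/hour.

1.96 in/hour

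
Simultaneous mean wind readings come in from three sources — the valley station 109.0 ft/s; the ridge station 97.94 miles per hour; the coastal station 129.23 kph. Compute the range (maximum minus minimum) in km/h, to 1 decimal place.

38.0 km/h

the valley station: 109.0 ft/s = 119.604 km/h.
the ridge station: 97.94 mph = 157.619 km/h.
Spread: 157.619 − 119.604 = 38.0 km/h.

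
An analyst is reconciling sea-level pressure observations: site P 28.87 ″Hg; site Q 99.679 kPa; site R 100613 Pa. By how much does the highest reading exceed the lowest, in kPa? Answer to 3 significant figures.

site P: 28.87 inHg = 97.7651 kPa.
site R: 100613 Pa = 100.6130 kPa.
Spread: 100.6130 − 97.7651 = 2.85 kPa.

2.85 kPa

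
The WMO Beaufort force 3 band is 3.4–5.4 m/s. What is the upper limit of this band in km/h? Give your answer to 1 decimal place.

3.4–5.4 m/s × 3.6 = 12.2–19.4 km/h.

19.4 km/h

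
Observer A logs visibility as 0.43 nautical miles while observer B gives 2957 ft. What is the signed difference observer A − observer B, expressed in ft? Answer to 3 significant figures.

-344 ft

observer A: 0.43 nmi = 2612.73 ft.
Difference: 2612.73 − 2957.00 = -344 ft.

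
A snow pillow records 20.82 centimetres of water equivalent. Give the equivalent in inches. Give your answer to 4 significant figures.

8.197 in

1 cm = 0.393701 in, so 20.82 × 0.393701 = 8.197 in.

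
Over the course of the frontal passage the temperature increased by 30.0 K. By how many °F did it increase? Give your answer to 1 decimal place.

54.0 °F

For a temperature change the 32° offset cancels: Δ°F = 30.0 × 1.8 = 54.0 °F.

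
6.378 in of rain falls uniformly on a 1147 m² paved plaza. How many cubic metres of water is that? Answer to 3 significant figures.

Depth: 6.378 in × 25.4 = 162.0012 mm.
1 mm over 1 m² is 1 L, so volume = 162.0012 × 1147 = 185815.38 L = 186 m³.

186 cubic metres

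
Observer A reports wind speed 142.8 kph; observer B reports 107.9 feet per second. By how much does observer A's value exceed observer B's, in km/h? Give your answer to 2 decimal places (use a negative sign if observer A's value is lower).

observer B: 107.9 ft/s = 118.3965 km/h.
Difference: 142.8000 − 118.3965 = 24.40 km/h.

24.40 km/h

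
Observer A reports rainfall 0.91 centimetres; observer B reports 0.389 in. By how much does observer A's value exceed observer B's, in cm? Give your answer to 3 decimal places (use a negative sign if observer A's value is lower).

observer B: 0.389 in = 0.98806 cm.
Difference: 0.91000 − 0.98806 = -0.078 cm.

-0.078 cm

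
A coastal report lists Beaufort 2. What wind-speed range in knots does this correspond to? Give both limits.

4 to 6 kt

Beaufort 2 (light breeze) spans 4–6 knots.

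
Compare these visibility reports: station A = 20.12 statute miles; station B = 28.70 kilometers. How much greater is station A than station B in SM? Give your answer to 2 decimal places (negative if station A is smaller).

2.29 SM

station B: 28.70 km = 17.8334 SM.
Difference: 20.1200 − 17.8334 = 2.29 SM.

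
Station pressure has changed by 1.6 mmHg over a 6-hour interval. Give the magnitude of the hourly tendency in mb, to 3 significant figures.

0.356 mb per hour

1.6 mmHg / 6 h × 1.33322 mb/mmHg = 0.356 mb/h.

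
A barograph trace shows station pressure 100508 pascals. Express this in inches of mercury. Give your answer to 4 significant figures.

1 Pa = 0.0002953 inHg, so 100508 × 0.0002953 = 29.68 inHg.

29.68 inHg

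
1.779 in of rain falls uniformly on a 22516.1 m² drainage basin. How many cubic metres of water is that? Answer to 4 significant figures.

1017 cubic metres

Depth: 1.779 in × 25.4 = 45.1866 mm.
1 mm over 1 m² is 1 L, so volume = 45.1866 × 22516.1 = 1017426 L = 1017 m³.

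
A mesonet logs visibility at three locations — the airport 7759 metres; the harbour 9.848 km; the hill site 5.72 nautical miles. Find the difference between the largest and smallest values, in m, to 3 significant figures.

the harbour: 9.848 km = 9848.00 m.
the hill site: 5.72 nmi = 10593.44 m.
Spread: 10593.44 − 7759.00 = 2830 m.

2830 m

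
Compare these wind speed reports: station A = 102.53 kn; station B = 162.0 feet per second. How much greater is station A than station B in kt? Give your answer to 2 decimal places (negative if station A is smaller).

6.55 kt

station B: 162.0 ft/s = 95.9824 kt.
Difference: 102.5300 − 95.9824 = 6.55 kt.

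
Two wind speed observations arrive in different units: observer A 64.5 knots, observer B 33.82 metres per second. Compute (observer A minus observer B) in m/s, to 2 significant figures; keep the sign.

observer A: 64.5 kt = 33.1817 m/s.
Difference: 33.1817 − 33.8200 = -0.64 m/s.

-0.64 m/s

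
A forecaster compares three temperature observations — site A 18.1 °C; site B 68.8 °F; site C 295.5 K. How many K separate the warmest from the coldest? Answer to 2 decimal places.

site B: 68.8 °F = 20.444 °C.
site C: 295.5 K = 22.350 °C.
Spread: 22.350 − 18.100 = 4.250 °C.

4.25 K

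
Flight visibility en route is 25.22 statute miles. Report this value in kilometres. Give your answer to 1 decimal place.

40.6 km

1 SM = 1.60934 km, so 25.22 × 1.60934 = 40.6 km.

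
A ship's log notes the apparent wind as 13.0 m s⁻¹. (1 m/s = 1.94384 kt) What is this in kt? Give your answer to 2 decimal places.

1 m/s = 1.94384 kt, so 13.0 × 1.94384 = 25.27 kt.

25.27 kt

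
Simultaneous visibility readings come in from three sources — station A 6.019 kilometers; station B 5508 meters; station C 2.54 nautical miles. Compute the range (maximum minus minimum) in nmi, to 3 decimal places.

0.710 nmi

station A: 6.019 km = 3.25000 nmi.
station B: 5508 m = 2.97408 nmi.
Spread: 3.25000 − 2.54000 = 0.710 nmi.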